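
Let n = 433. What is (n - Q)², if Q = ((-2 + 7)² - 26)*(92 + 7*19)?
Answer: 432964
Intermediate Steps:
Q = -225 (Q = (5² - 26)*(92 + 133) = (25 - 26)*225 = -1*225 = -225)
(n - Q)² = (433 - 1*(-225))² = (433 + 225)² = 658² = 432964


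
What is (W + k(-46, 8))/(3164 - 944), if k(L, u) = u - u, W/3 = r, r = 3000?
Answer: 150/37 ≈ 4.0541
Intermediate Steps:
W = 9000 (W = 3*3000 = 9000)
k(L, u) = 0
(W + k(-46, 8))/(3164 - 944) = (9000 + 0)/(3164 - 944) = 9000/2220 = 9000*(1/2220) = 150/37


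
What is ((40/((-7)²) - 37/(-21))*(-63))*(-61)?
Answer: 69357/7 ≈ 9908.1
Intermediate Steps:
((40/((-7)²) - 37/(-21))*(-63))*(-61) = ((40/49 - 37*(-1/21))*(-63))*(-61) = ((40*(1/49) + 37/21)*(-63))*(-61) = ((40/49 + 37/21)*(-63))*(-61) = ((379/147)*(-63))*(-61) = -1137/7*(-61) = 69357/7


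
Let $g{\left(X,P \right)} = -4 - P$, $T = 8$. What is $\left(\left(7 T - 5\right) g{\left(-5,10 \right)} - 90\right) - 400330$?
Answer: $-401134$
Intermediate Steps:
$\left(\left(7 T - 5\right) g{\left(-5,10 \right)} - 90\right) - 400330 = \left(\left(7 \cdot 8 - 5\right) \left(-4 - 10\right) - 90\right) - 400330 = \left(\left(56 - 5\right) \left(-4 - 10\right) - 90\right) - 400330 = \left(51 \left(-14\right) - 90\right) - 400330 = \left(-714 - 90\right) - 400330 = -804 - 400330 = -401134$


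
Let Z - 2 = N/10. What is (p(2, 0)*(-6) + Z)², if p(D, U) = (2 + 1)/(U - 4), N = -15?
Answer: 25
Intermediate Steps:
p(D, U) = 3/(-4 + U)
Z = ½ (Z = 2 - 15/10 = 2 - 15*⅒ = 2 - 3/2 = ½ ≈ 0.50000)
(p(2, 0)*(-6) + Z)² = ((3/(-4 + 0))*(-6) + ½)² = ((3/(-4))*(-6) + ½)² = ((3*(-¼))*(-6) + ½)² = (-¾*(-6) + ½)² = (9/2 + ½)² = 5² = 25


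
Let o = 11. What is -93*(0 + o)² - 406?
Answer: -11659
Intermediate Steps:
-93*(0 + o)² - 406 = -93*(0 + 11)² - 406 = -93*11² - 406 = -93*121 - 406 = -11253 - 406 = -11659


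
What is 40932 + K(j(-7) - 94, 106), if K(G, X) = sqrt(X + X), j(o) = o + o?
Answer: 40932 + 2*sqrt(53) ≈ 40947.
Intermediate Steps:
j(o) = 2*o
K(G, X) = sqrt(2)*sqrt(X) (K(G, X) = sqrt(2*X) = sqrt(2)*sqrt(X))
40932 + K(j(-7) - 94, 106) = 40932 + sqrt(2)*sqrt(106) = 40932 + 2*sqrt(53)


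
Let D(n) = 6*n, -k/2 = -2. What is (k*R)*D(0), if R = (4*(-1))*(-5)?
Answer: 0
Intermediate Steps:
k = 4 (k = -2*(-2) = 4)
R = 20 (R = -4*(-5) = 20)
(k*R)*D(0) = (4*20)*(6*0) = 80*0 = 0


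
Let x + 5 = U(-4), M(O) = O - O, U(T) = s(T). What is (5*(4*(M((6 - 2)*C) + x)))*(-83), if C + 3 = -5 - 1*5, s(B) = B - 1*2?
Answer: 18260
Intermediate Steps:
s(B) = -2 + B (s(B) = B - 2 = -2 + B)
U(T) = -2 + T
C = -13 (C = -3 + (-5 - 1*5) = -3 + (-5 - 5) = -3 - 10 = -13)
M(O) = 0
x = -11 (x = -5 + (-2 - 4) = -5 - 6 = -11)
(5*(4*(M((6 - 2)*C) + x)))*(-83) = (5*(4*(0 - 11)))*(-83) = (5*(4*(-11)))*(-83) = (5*(-44))*(-83) = -220*(-83) = 18260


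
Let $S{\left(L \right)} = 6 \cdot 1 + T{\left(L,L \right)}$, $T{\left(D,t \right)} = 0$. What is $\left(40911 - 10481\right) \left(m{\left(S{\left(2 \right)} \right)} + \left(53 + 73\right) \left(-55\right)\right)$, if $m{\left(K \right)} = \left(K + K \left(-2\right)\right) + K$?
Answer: $-210879900$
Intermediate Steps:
$S{\left(L \right)} = 6$ ($S{\left(L \right)} = 6 \cdot 1 + 0 = 6 + 0 = 6$)
$m{\left(K \right)} = 0$ ($m{\left(K \right)} = \left(K - 2 K\right) + K = - K + K = 0$)
$\left(40911 - 10481\right) \left(m{\left(S{\left(2 \right)} \right)} + \left(53 + 73\right) \left(-55\right)\right) = \left(40911 - 10481\right) \left(0 + \left(53 + 73\right) \left(-55\right)\right) = 30430 \left(0 + 126 \left(-55\right)\right) = 30430 \left(0 - 6930\right) = 30430 \left(-6930\right) = -210879900$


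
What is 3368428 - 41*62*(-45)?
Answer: 3482818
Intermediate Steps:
3368428 - 41*62*(-45) = 3368428 - 2542*(-45) = 3368428 - 1*(-114390) = 3368428 + 114390 = 3482818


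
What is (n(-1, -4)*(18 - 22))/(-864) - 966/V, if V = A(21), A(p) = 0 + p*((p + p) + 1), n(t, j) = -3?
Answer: -3355/3096 ≈ -1.0837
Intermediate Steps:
A(p) = p*(1 + 2*p) (A(p) = 0 + p*(2*p + 1) = 0 + p*(1 + 2*p) = p*(1 + 2*p))
V = 903 (V = 21*(1 + 2*21) = 21*(1 + 42) = 21*43 = 903)
(n(-1, -4)*(18 - 22))/(-864) - 966/V = -3*(18 - 22)/(-864) - 966/903 = -3*(-4)*(-1/864) - 966*1/903 = 12*(-1/864) - 46/43 = -1/72 - 46/43 = -3355/3096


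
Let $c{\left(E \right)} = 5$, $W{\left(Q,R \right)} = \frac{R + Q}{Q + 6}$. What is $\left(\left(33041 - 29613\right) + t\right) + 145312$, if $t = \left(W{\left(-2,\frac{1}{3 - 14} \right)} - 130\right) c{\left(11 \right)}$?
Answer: $\frac{6515845}{44} \approx 1.4809 \cdot 10^{5}$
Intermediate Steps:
$W{\left(Q,R \right)} = \frac{Q + R}{6 + Q}$
$t = - \frac{28715}{44}$ ($t = \left(\frac{-2 + \frac{1}{3 - 14}}{6 - 2} - 130\right) 5 = \left(\frac{-2 + \frac{1}{-11}}{4} - 130\right) 5 = \left(\frac{-2 - \frac{1}{11}}{4} - 130\right) 5 = \left(\frac{1}{4} \left(- \frac{23}{11}\right) - 130\right) 5 = \left(- \frac{23}{44} - 130\right) 5 = \left(- \frac{5743}{44}\right) 5 = - \frac{28715}{44} \approx -652.61$)
$\left(\left(33041 - 29613\right) + t\right) + 145312 = \left(\left(33041 - 29613\right) - \frac{28715}{44}\right) + 145312 = \left(3428 - \frac{28715}{44}\right) + 145312 = \frac{122117}{44} + 145312 = \frac{6515845}{44}$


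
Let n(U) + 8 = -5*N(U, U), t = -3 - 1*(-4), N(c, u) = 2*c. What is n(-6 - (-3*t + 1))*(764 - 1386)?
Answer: -19904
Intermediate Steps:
t = 1 (t = -3 + 4 = 1)
n(U) = -8 - 10*U
n(-6 - (-3*t + 1))*(764 - 1386) = (-8 - 10*(-6 - (-3*1 + 1)))*(764 - 1386) = (-8 - 10*(-6 - (-3 + 1)))*(-622) = (-8 - 10*(-6 - 1*(-2)))*(-622) = (-8 - 10*(-6 + 2))*(-622) = (-8 - 10*(-4))*(-622) = (-8 + 40)*(-622) = 32*(-622) = -19904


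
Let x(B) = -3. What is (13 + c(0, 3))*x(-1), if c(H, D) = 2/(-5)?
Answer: -189/5 ≈ -37.800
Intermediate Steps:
c(H, D) = -2/5 (c(H, D) = 2*(-1/5) = -2/5)
(13 + c(0, 3))*x(-1) = (13 - 2/5)*(-3) = (63/5)*(-3) = -189/5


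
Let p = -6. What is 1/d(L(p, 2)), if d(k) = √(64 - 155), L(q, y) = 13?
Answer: -I*√91/91 ≈ -0.10483*I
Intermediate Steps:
d(k) = I*√91 (d(k) = √(-91) = I*√91)
1/d(L(p, 2)) = 1/(I*√91) = -I*√91/91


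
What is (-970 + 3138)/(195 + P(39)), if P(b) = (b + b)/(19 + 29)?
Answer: 17344/1573 ≈ 11.026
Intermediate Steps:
P(b) = b/24 (P(b) = (2*b)/48 = (2*b)*(1/48) = b/24)
(-970 + 3138)/(195 + P(39)) = (-970 + 3138)/(195 + (1/24)*39) = 2168/(195 + 13/8) = 2168/(1573/8) = 2168*(8/1573) = 17344/1573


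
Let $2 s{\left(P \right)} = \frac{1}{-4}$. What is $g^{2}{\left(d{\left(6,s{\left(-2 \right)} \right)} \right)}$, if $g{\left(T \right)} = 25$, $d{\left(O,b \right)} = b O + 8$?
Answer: $625$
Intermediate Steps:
$s{\left(P \right)} = - \frac{1}{8}$ ($s{\left(P \right)} = \frac{1}{2 \left(-4\right)} = \frac{1}{2} \left(- \frac{1}{4}\right) = - \frac{1}{8}$)
$d{\left(O,b \right)} = 8 + O b$ ($d{\left(O,b \right)} = O b + 8 = 8 + O b$)
$g^{2}{\left(d{\left(6,s{\left(-2 \right)} \right)} \right)} = 25^{2} = 625$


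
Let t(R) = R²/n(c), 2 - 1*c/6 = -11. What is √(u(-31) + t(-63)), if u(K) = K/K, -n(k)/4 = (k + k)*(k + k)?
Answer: 5*√415/104 ≈ 0.97940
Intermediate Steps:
c = 78 (c = 12 - 6*(-11) = 12 + 66 = 78)
n(k) = -16*k² (n(k) = -4*(k + k)*(k + k) = -4*2*k*2*k = -16*k²)
u(K) = 1
t(R) = -R²/97344 (t(R) = R²/((-16*78²)) = R²/((-16*6084)) = R²/(-97344) = R²*(-1/97344) = -R²/97344)
√(u(-31) + t(-63)) = √(1 - 1/97344*(-63)²) = √(1 - 1/97344*3969) = √(1 - 441/10816) = √(10375/10816) = 5*√415/104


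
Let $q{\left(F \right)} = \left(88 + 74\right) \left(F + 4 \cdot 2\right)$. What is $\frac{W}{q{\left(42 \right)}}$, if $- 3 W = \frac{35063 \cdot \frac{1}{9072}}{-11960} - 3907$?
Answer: $\frac{60559130129}{376653888000} \approx 0.16078$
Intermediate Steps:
$q{\left(F \right)} = 1296 + 162 F$ ($q{\left(F \right)} = 162 \left(F + 8\right) = 162 \left(8 + F\right) = 1296 + 162 F$)
$W = \frac{60559130129}{46500480}$ ($W = - \frac{\frac{35063 \cdot \frac{1}{9072}}{-11960} - 3907}{3} = - \frac{35063 \cdot \frac{1}{9072} \left(- \frac{1}{11960}\right) - 3907}{3} = - \frac{\frac{5009}{1296} \left(- \frac{1}{11960}\right) - 3907}{3} = - \frac{- \frac{5009}{15500160} - 3907}{3} = \left(- \frac{1}{3}\right) \left(- \frac{60559130129}{15500160}\right) = \frac{60559130129}{46500480} \approx 1302.3$)
$\frac{W}{q{\left(42 \right)}} = \frac{60559130129}{46500480 \left(1296 + 162 \cdot 42\right)} = \frac{60559130129}{46500480 \left(1296 + 6804\right)} = \frac{60559130129}{46500480 \cdot 8100} = \frac{60559130129}{46500480} \cdot \frac{1}{8100} = \frac{60559130129}{376653888000}$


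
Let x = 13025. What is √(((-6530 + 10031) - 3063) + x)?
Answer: √13463 ≈ 116.03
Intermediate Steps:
√(((-6530 + 10031) - 3063) + x) = √(((-6530 + 10031) - 3063) + 13025) = √((3501 - 3063) + 13025) = √(438 + 13025) = √13463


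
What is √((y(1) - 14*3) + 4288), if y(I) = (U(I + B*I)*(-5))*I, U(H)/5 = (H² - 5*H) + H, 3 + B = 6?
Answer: √4246 ≈ 65.161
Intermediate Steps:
B = 3 (B = -3 + 6 = 3)
U(H) = -20*H + 5*H² (U(H) = 5*((H² - 5*H) + H) = 5*(H² - 4*H) = -20*H + 5*H²)
y(I) = -100*I²*(-4 + 4*I) (y(I) = ((5*(I + 3*I)*(-4 + (I + 3*I)))*(-5))*I = ((5*(4*I)*(-4 + 4*I))*(-5))*I = ((20*I*(-4 + 4*I))*(-5))*I = (-100*I*(-4 + 4*I))*I = -100*I²*(-4 + 4*I))
√((y(1) - 14*3) + 4288) = √((400*1²*(1 - 1*1) - 14*3) + 4288) = √((400*1*(1 - 1) - 42) + 4288) = √((400*1*0 - 42) + 4288) = √((0 - 42) + 4288) = √(-42 + 4288) = √4246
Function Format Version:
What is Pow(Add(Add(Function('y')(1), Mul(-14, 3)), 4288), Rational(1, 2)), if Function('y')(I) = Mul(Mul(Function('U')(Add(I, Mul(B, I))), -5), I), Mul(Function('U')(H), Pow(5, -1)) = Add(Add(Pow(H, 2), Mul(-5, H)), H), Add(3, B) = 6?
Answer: Pow(4246, Rational(1, 2)) ≈ 65.161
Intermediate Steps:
B = 3 (B = Add(-3, 6) = 3)
Function('U')(H) = Add(Mul(-20, H), Mul(5, Pow(H, 2))) (Function('U')(H) = Mul(5, Add(Add(Pow(H, 2), Mul(-5, H)), H)) = Mul(5, Add(Pow(H, 2), Mul(-4, H))) = Add(Mul(-20, H), Mul(5, Pow(H, 2))))
Function('y')(I) = Mul(-100, Pow(I, 2), Add(-4, Mul(4, I))) (Function('y')(I) = Mul(Mul(Mul(5, Add(I, Mul(3, I)), Add(-4, Add(I, Mul(3, I)))), -5), I) = Mul(Mul(Mul(5, Mul(4, I), Add(-4, Mul(4, I))), -5), I) = Mul(Mul(Mul(20, I, Add(-4, Mul(4, I))), -5), I) = Mul(Mul(-100, I, Add(-4, Mul(4, I))), I) = Mul(-100, Pow(I, 2), Add(-4, Mul(4, I))))
Pow(Add(Add(Function('y')(1), Mul(-14, 3)), 4288), Rational(1, 2)) = Pow(Add(Add(Mul(400, Pow(1, 2), Add(1, Mul(-1, 1))), Mul(-14, 3)), 4288), Rational(1, 2)) = Pow(Add(Add(Mul(400, 1, Add(1, -1)), -42), 4288), Rational(1, 2)) = Pow(Add(Add(Mul(400, 1, 0), -42), 4288), Rational(1, 2)) = Pow(Add(Add(0, -42), 4288), Rational(1, 2)) = Pow(Add(-42, 4288), Rational(1, 2)) = Pow(4246, Rational(1, 2))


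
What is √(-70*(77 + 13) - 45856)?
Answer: 2*I*√13039 ≈ 228.38*I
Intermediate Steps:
√(-70*(77 + 13) - 45856) = √(-70*90 - 45856) = √(-6300 - 45856) = √(-52156) = 2*I*√13039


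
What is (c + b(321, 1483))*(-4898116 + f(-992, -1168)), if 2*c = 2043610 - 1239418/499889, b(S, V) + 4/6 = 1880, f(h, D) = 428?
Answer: -7518851049711775120/1499667 ≈ -5.0137e+12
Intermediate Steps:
b(S, V) = 5638/3 (b(S, V) = -2/3 + 1880 = 5638/3)
c = 510788459936/499889 (c = (2043610 - 1239418/499889)/2 = (1/2)*(1021576919872/499889) = 510788459936/499889 ≈ 1.0218e+6)
(c + b(321, 1483))*(-4898116 + f(-992, -1168)) = (510788459936/499889 + 5638/3)*(-4898116 + 428) = (1535183753990/1499667)*(-4897688) = -7518851049711775120/1499667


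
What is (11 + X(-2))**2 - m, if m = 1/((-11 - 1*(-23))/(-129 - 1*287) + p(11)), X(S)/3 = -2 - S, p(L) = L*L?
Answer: 1522197/12581 ≈ 120.99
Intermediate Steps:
p(L) = L**2
X(S) = -6 - 3*S (X(S) = 3*(-2 - S) = -6 - 3*S)
m = 104/12581 (m = 1/((-11 - 1*(-23))/(-129 - 1*287) + 11**2) = 1/((-11 + 23)/(-129 - 287) + 121) = 1/(12/(-416) + 121) = 1/(-1/416*12 + 121) = 1/(-3/104 + 121) = 1/(12581/104) = 104/12581 ≈ 0.0082664)
(11 + X(-2))**2 - m = (11 + (-6 - 3*(-2)))**2 - 1*104/12581 = (11 + (-6 + 6))**2 - 104/12581 = (11 + 0)**2 - 104/12581 = 11**2 - 104/12581 = 121 - 104/12581 = 1522197/12581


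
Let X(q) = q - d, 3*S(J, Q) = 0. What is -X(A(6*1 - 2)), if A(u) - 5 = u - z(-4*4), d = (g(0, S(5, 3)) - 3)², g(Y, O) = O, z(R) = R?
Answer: -16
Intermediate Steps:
S(J, Q) = 0 (S(J, Q) = (⅓)*0 = 0)
d = 9 (d = (0 - 3)² = (-3)² = 9)
A(u) = 21 + u (A(u) = 5 + (u - (-4)*4) = 5 + (u - 1*(-16)) = 5 + (u + 16) = 5 + (16 + u) = 21 + u)
X(q) = -9 + q (X(q) = q - 1*9 = q - 9 = -9 + q)
-X(A(6*1 - 2)) = -(-9 + (21 + (6*1 - 2))) = -(-9 + (21 + (6 - 2))) = -(-9 + (21 + 4)) = -(-9 + 25) = -1*16 = -16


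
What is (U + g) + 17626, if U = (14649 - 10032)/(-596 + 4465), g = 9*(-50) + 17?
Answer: 66524334/3869 ≈ 17194.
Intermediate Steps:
g = -433 (g = -450 + 17 = -433)
U = 4617/3869 ≈ 1.1933
(U + g) + 17626 = (4617/3869 - 433) + 17626 = -1670660/3869 + 17626 = 66524334/3869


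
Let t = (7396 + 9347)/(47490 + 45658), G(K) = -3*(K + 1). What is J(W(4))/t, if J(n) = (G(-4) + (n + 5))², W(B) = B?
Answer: 10059984/5581 ≈ 1802.5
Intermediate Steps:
G(K) = -3 - 3*K (G(K) = -3*(1 + K) = -3 - 3*K)
J(n) = (14 + n)² (J(n) = ((-3 - 3*(-4)) + (n + 5))² = ((-3 + 12) + (5 + n))² = (9 + (5 + n))² = (14 + n)²)
t = 16743/93148 ≈ 0.17975
J(W(4))/t = (14 + 4)²/(16743/93148) = 18²*(93148/16743) = 324*(93148/16743) = 10059984/5581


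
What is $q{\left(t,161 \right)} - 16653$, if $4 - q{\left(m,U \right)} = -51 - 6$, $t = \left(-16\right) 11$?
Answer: $-16592$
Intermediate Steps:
$t = -176$
$q{\left(m,U \right)} = 61$ ($q{\left(m,U \right)} = 4 - \left(-51 - 6\right) = 4 - -57 = 4 + 57 = 61$)
$q{\left(t,161 \right)} - 16653 = 61 - 16653 = -16592$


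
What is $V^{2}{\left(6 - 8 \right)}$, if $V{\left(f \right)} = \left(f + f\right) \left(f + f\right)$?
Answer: $256$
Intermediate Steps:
$V{\left(f \right)} = 4 f^{2}$ ($V{\left(f \right)} = 2 f 2 f = 4 f^{2}$)
$V^{2}{\left(6 - 8 \right)} = \left(4 \left(6 - 8\right)^{2}\right)^{2} = \left(4 \left(-2\right)^{2}\right)^{2} = \left(4 \cdot 4\right)^{2} = 16^{2} = 256$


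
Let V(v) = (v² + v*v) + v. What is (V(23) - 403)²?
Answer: 459684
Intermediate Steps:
V(v) = v + 2*v² (V(v) = (v² + v²) + v = 2*v² + v = v + 2*v²)
(V(23) - 403)² = (23*(1 + 2*23) - 403)² = (23*(1 + 46) - 403)² = (23*47 - 403)² = (1081 - 403)² = 678² = 459684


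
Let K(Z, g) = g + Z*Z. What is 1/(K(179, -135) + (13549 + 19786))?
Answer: 1/65241 ≈ 1.5328e-5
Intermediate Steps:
K(Z, g) = g + Z²
1/(K(179, -135) + (13549 + 19786)) = 1/((-135 + 179²) + (13549 + 19786)) = 1/((-135 + 32041) + 33335) = 1/(31906 + 33335) = 1/65241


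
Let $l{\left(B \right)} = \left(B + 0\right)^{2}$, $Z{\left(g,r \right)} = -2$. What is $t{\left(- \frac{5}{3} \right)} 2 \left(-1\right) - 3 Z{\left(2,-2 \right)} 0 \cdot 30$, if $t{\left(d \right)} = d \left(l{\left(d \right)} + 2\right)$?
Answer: $0$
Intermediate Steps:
$l{\left(B \right)} = B^{2}$
$t{\left(d \right)} = d \left(2 + d^{2}\right)$ ($t{\left(d \right)} = d \left(d^{2} + 2\right) = d \left(2 + d^{2}\right)$)
$t{\left(- \frac{5}{3} \right)} 2 \left(-1\right) - 3 Z{\left(2,-2 \right)} 0 \cdot 30 = - \frac{5}{3} \left(2 + \left(- \frac{5}{3}\right)^{2}\right) 2 \left(-1\right) \left(-3\right) \left(-2\right) 0 \cdot 30 = \left(-5\right) \frac{1}{3} \left(2 + \left(\left(-5\right) \frac{1}{3}\right)^{2}\right) \left(- 2 \cdot 6 \cdot 0\right) 30 = - \frac{5 \left(2 + \left(- \frac{5}{3}\right)^{2}\right)}{3} \left(\left(-2\right) 0\right) 30 = - \frac{5 \left(2 + \frac{25}{9}\right)}{3} \cdot 0 \cdot 30 = \left(- \frac{5}{3}\right) \frac{43}{9} \cdot 0 \cdot 30 = \left(- \frac{215}{27}\right) 0 \cdot 30 = 0 \cdot 30 = 0$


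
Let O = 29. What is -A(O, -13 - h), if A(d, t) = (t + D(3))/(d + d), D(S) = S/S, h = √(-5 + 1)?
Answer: 6/29 + I/29 ≈ 0.2069 + 0.034483*I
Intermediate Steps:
h = 2*I (h = √(-4) = 2*I ≈ 2.0*I)
D(S) = 1
A(d, t) = (1 + t)/(2*d) (A(d, t) = (t + 1)/(d + d) = (1 + t)/((2*d)) = (1 + t)*(1/(2*d)) = (1 + t)/(2*d))
-A(O, -13 - h) = -(1 + (-13 - 2*I))/(2*29) = -(-12 - 2*I)/(2*29) = -(-6/29 - I/29) = 6/29 + I/29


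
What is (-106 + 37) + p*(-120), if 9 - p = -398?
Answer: -48909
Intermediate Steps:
p = 407 (p = 9 - 1*(-398) = 9 + 398 = 407)
(-106 + 37) + p*(-120) = (-106 + 37) + 407*(-120) = -69 - 48840 = -48909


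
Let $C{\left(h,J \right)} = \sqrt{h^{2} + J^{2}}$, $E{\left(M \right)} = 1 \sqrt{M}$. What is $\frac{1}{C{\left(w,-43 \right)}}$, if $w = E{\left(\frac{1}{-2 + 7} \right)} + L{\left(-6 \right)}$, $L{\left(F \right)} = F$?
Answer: $\frac{\sqrt{30}}{6 \sqrt{1571 - 2 \sqrt{5}}} \approx 0.023064$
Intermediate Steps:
$E{\left(M \right)} = \sqrt{M}$
$w = -6 + \frac{\sqrt{5}}{5}$ ($w = \sqrt{\frac{1}{-2 + 7}} - 6 = \sqrt{\frac{1}{5}} - 6 = \frac{\sqrt{5}}{5} - 6 = -6 + \frac{\sqrt{5}}{5} \approx -5.5528$)
$C{\left(h,J \right)} = \sqrt{J^{2} + h^{2}}$
$\frac{1}{C{\left(w,-43 \right)}} = \frac{1}{\sqrt{\left(-43\right)^{2} + \left(-6 + \frac{\sqrt{5}}{5}\right)^{2}}} = \frac{1}{\sqrt{1849 + \left(-6 + \frac{\sqrt{5}}{5}\right)^{2}}}$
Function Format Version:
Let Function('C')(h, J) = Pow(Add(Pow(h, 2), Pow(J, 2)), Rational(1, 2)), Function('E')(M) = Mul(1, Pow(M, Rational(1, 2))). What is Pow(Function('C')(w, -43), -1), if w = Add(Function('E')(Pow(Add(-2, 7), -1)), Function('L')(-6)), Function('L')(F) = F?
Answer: Mul(Rational(1, 6), Pow(30, Rational(1, 2)), Pow(Add(1571, Mul(-2, Pow(5, Rational(1, 2)))), Rational(-1, 2))) ≈ 0.023064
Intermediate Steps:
Function('E')(M) = Pow(M, Rational(1, 2))
w = Add(-6, Mul(Rational(1, 5), Pow(5, Rational(1, 2)))) (w = Add(Pow(Pow(Add(-2, 7), -1), Rational(1, 2)), -6) = Add(Pow(Pow(5, -1), Rational(1, 2)), -6) = Add(Pow(Rational(1, 5), Rational(1, 2)), -6) = Add(Mul(Rational(1, 5), Pow(5, Rational(1, 2))), -6) = Add(-6, Mul(Rational(1, 5), Pow(5, Rational(1, 2)))) ≈ -5.5528)
Function('C')(h, J) = Pow(Add(Pow(J, 2), Pow(h, 2)), Rational(1, 2))
Pow(Function('C')(w, -43), -1) = Pow(Pow(Add(Pow(-43, 2), Pow(Add(-6, Mul(Rational(1, 5), Pow(5, Rational(1, 2)))), 2)), Rational(1, 2)), -1) = Pow(Pow(Add(1849, Pow(Add(-6, Mul(Rational(1, 5), Pow(5, Rational(1, 2)))), 2)), Rational(1, 2)), -1) = Pow(Add(1849, Pow(Add(-6, Mul(Rational(1, 5), Pow(5, Rational(1, 2)))), 2)), Rational(-1, 2))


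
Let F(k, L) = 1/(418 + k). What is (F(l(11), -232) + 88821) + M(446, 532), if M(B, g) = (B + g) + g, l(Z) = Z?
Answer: 38752000/429 ≈ 90331.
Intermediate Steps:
M(B, g) = B + 2*g
(F(l(11), -232) + 88821) + M(446, 532) = (1/(418 + 11) + 88821) + (446 + 2*532) = (1/429 + 88821) + (446 + 1064) = (1/429 + 88821) + 1510 = 38104210/429 + 1510 = 38752000/429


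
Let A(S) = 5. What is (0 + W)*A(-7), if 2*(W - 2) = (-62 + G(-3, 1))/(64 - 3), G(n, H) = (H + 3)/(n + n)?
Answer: 1360/183 ≈ 7.4317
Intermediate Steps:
G(n, H) = (3 + H)/(2*n) (G(n, H) = (3 + H)/((2*n)) = (3 + H)*(1/(2*n)) = (3 + H)/(2*n))
W = 272/183 (W = 2 + ((-62 + (½)*(3 + 1)/(-3))/(64 - 3))/2 = 2 + ((-62 + (½)*(-⅓)*4)/61)/2 = 2 + ((-62 - ⅔)*(1/61))/2 = 2 + (-188/3*1/61)/2 = 2 + (½)*(-188/183) = 2 - 94/183 = 272/183 ≈ 1.4863)
(0 + W)*A(-7) = (0 + 272/183)*5 = (272/183)*5 = 1360/183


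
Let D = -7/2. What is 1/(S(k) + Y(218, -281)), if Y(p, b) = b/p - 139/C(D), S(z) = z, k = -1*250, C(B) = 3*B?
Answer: -4578/1089797 ≈ -0.0042008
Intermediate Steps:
D = -7/2 (D = -7*½ = -7/2 ≈ -3.5000)
k = -250
Y(p, b) = 278/21 + b/p (Y(p, b) = b/p - 139/(3*(-7/2)) = b/p - 139/(-21/2) = b/p - 139*(-2/21) = b/p + 278/21 = 278/21 + b/p)
1/(S(k) + Y(218, -281)) = 1/(-250 + (278/21 - 281/218)) = 1/(-250 + 54703/4578) = 1/(-1089797/4578) = -4578/1089797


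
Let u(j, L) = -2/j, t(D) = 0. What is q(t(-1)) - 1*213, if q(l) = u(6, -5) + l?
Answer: -640/3 ≈ -213.33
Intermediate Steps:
q(l) = -⅓ + l (q(l) = -2/6 + l = -2*⅙ + l = -⅓ + l)
q(t(-1)) - 1*213 = (-⅓ + 0) - 1*213 = -⅓ - 213 = -640/3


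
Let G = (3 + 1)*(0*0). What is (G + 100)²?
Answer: 10000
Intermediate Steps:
G = 0 (G = 4*0 = 0)
(G + 100)² = (0 + 100)² = 100² = 10000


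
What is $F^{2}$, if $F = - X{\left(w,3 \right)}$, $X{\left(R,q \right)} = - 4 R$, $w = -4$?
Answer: $256$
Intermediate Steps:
$F = -16$ ($F = - \left(-4\right) \left(-4\right) = \left(-1\right) 16 = -16$)
$F^{2} = \left(-16\right)^{2} = 256$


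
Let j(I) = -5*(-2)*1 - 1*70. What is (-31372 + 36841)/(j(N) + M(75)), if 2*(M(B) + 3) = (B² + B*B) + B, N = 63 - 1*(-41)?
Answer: 3646/3733 ≈ 0.97669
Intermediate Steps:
N = 104 (N = 63 + 41 = 104)
M(B) = -3 + B² + B/2 (M(B) = -3 + ((B² + B*B) + B)/2 = -3 + ((B² + B²) + B)/2 = -3 + (2*B² + B)/2 = -3 + (B + 2*B²)/2 = -3 + (B² + B/2) = -3 + B² + B/2)
j(I) = -60 (j(I) = 10*1 - 70 = 10 - 70 = -60)
(-31372 + 36841)/(j(N) + M(75)) = (-31372 + 36841)/(-60 + (-3 + 75² + (½)*75)) = 5469/(-60 + (-3 + 5625 + 75/2)) = 5469/(-60 + 11319/2) = 5469/(11199/2) = 5469*(2/11199) = 3646/3733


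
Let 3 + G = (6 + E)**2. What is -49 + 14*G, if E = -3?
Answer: 35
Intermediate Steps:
G = 6 (G = -3 + (6 - 3)**2 = -3 + 3**2 = -3 + 9 = 6)
-49 + 14*G = -49 + 14*6 = -49 + 84 = 35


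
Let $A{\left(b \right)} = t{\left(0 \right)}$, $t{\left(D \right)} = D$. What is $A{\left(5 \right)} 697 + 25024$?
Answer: $25024$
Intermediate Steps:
$A{\left(b \right)} = 0$
$A{\left(5 \right)} 697 + 25024 = 0 \cdot 697 + 25024 = 0 + 25024 = 25024$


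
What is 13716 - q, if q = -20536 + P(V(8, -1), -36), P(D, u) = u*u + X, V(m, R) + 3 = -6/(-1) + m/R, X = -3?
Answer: 32959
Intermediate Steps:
V(m, R) = 3 + m/R (V(m, R) = -3 + (-6/(-1) + m/R) = -3 + (-6*(-1) + m/R) = -3 + (6 + m/R) = 3 + m/R)
P(D, u) = -3 + u² (P(D, u) = u*u - 3 = u² - 3 = -3 + u²)
q = -19243 (q = -20536 + (-3 + (-36)²) = -20536 + (-3 + 1296) = -20536 + 1293 = -19243)
13716 - q = 13716 - 1*(-19243) = 13716 + 19243 = 32959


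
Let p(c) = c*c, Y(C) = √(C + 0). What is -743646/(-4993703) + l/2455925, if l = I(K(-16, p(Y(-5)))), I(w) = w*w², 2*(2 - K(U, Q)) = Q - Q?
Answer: 1826378752174/12264160040275 ≈ 0.14892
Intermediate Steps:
Y(C) = √C
p(c) = c²
K(U, Q) = 2 (K(U, Q) = 2 - (Q - Q)/2 = 2 - ½*0 = 2 + 0 = 2)
I(w) = w³
l = 8 (l = 2³ = 8)
-743646/(-4993703) + l/2455925 = -743646/(-4993703) + 8/2455925 = -743646*(-1/4993703) + 8*(1/2455925) = 743646/4993703 + 8/2455925 = 1826378752174/12264160040275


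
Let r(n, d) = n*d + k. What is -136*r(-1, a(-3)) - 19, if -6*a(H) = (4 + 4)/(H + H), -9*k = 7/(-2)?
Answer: -125/3 ≈ -41.667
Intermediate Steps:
k = 7/18 (k = -7/(9*(-2)) = -7*(-1)/(9*2) = -⅑*(-7/2) = 7/18 ≈ 0.38889)
a(H) = -2/(3*H) (a(H) = -(4 + 4)/(6*(H + H)) = -4/(3*(2*H)) = -4*1/(2*H)/3 = -2/(3*H))
r(n, d) = 7/18 + d*n (r(n, d) = n*d + 7/18 = d*n + 7/18 = 7/18 + d*n)
-136*r(-1, a(-3)) - 19 = -136*(7/18 - ⅔/(-3)*(-1)) - 19 = -136*(7/18 - ⅔*(-⅓)*(-1)) - 19 = -136*(7/18 + (2/9)*(-1)) - 19 = -136*(7/18 - 2/9) - 19 = -136*⅙ - 19 = -68/3 - 19 = -125/3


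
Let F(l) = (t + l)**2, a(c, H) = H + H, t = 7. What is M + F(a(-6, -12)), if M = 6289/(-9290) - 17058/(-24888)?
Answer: 5568458289/19267460 ≈ 289.01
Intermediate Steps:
a(c, H) = 2*H
F(l) = (7 + l)**2
M = 162349/19267460 (M = 6289*(-1/9290) - 17058*(-1/24888) = -6289/9290 + 2843/4148 = 162349/19267460 ≈ 0.0084261)
M + F(a(-6, -12)) = 162349/19267460 + (7 + 2*(-12))**2 = 162349/19267460 + (7 - 24)**2 = 162349/19267460 + (-17)**2 = 162349/19267460 + 289 = 5568458289/19267460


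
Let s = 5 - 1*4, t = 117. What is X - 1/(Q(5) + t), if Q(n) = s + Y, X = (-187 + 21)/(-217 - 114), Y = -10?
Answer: 17597/35748 ≈ 0.49225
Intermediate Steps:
s = 1 (s = 5 - 4 = 1)
X = 166/331 (X = -166/(-331) = -166*(-1/331) = 166/331 ≈ 0.50151)
Q(n) = -9 (Q(n) = 1 - 10 = -9)
X - 1/(Q(5) + t) = 166/331 - 1/(-9 + 117) = 166/331 - 1/108 = 17597/35748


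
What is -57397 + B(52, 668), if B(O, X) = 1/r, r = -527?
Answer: -30248220/527 ≈ -57397.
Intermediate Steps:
B(O, X) = -1/527 (B(O, X) = 1/(-527) = -1/527)
-57397 + B(52, 668) = -57397 - 1/527 = -30248220/527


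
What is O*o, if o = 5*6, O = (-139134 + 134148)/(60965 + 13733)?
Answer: -74790/37349 ≈ -2.0025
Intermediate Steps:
O = -2493/37349 (O = -4986/74698 = -4986*1/74698 = -2493/37349 ≈ -0.066749)
o = 30
O*o = -2493/37349*30 = -74790/37349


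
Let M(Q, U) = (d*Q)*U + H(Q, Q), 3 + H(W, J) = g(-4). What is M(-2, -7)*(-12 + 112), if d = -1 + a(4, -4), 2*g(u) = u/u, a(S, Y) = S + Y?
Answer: -1650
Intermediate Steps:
g(u) = 1/2 (g(u) = (u/u)/2 = (1/2)*1 = 1/2)
H(W, J) = -5/2 (H(W, J) = -3 + 1/2 = -5/2)
d = -1 (d = -1 + (4 - 4) = -1 + 0 = -1)
M(Q, U) = -5/2 - Q*U (M(Q, U) = (-Q)*U - 5/2 = -Q*U - 5/2 = -5/2 - Q*U)
M(-2, -7)*(-12 + 112) = (-5/2 - 1*(-2)*(-7))*(-12 + 112) = (-5/2 - 14)*100 = -33/2*100 = -1650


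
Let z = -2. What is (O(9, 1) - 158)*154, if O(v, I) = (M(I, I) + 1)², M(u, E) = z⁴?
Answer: 20174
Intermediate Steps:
M(u, E) = 16 (M(u, E) = (-2)⁴ = 16)
O(v, I) = 289 (O(v, I) = (16 + 1)² = 17² = 289)
(O(9, 1) - 158)*154 = (289 - 158)*154 = 131*154 = 20174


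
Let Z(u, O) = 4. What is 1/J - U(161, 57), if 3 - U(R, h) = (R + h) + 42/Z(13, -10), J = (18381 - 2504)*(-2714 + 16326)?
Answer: 48734546763/216117724 ≈ 225.50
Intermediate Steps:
J = 216117724 (J = 15877*13612 = 216117724)
U(R, h) = -15/2 - R - h (U(R, h) = 3 - ((R + h) + 42/4) = 3 - ((R + h) + 42*(¼)) = 3 - ((R + h) + 21/2) = 3 - (21/2 + R + h) = 3 + (-21/2 - R - h) = -15/2 - R - h)
1/J - U(161, 57) = 1/216117724 - (-15/2 - 1*161 - 1*57) = 1/216117724 - (-15/2 - 161 - 57) = 1/216117724 - 1*(-451/2) = 1/216117724 + 451/2 = 48734546763/216117724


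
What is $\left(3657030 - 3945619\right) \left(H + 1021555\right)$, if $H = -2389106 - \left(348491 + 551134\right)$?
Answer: $654282054664$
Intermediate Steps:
$H = -3288731$ ($H = -2389106 - 899625 = -3288731$)
$\left(3657030 - 3945619\right) \left(H + 1021555\right) = \left(3657030 - 3945619\right) \left(-3288731 + 1021555\right) = \left(-288589\right) \left(-2267176\right) = 654282054664$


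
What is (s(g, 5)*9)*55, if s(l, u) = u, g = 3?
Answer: 2475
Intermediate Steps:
(s(g, 5)*9)*55 = (5*9)*55 = 45*55 = 2475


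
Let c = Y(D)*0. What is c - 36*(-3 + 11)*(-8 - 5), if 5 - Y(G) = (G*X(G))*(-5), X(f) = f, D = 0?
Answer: 3744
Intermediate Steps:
Y(G) = 5 + 5*G² (Y(G) = 5 - G*G*(-5) = 5 - G²*(-5) = 5 - (-5)*G² = 5 + 5*G²)
c = 0 (c = (5 + 5*0²)*0 = (5 + 5*0)*0 = (5 + 0)*0 = 5*0 = 0)
c - 36*(-3 + 11)*(-8 - 5) = 0 - 36*(-3 + 11)*(-8 - 5) = 0 - 288*(-13) = 0 - 36*(-104) = 0 + 3744 = 3744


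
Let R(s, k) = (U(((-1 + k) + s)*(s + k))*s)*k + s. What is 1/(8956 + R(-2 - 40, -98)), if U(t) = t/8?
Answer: 1/10165144 ≈ 9.8375e-8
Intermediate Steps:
U(t) = t/8 (U(t) = t*(⅛) = t/8)
R(s, k) = s + k*s*(k + s)*(-1 + k + s)/8 (R(s, k) = (((((-1 + k) + s)*(s + k))/8)*s)*k + s = ((((-1 + k + s)*(k + s))/8)*s)*k + s = ((((k + s)*(-1 + k + s))/8)*s)*k + s = (((k + s)*(-1 + k + s)/8)*s)*k + s = (s*(k + s)*(-1 + k + s)/8)*k + s = k*s*(k + s)*(-1 + k + s)/8 + s = s + k*s*(k + s)*(-1 + k + s)/8)
1/(8956 + R(-2 - 40, -98)) = 1/(8956 + (-2 - 40)*(8 - 98*((-98)² + (-2 - 40)² - 1*(-98) - (-2 - 40) + 2*(-98)*(-2 - 40)))/8) = 1/(8956 + (⅛)*(-42)*(8 - 98*(9604 + (-42)² + 98 - 1*(-42) + 2*(-98)*(-42)))) = 1/(8956 + (⅛)*(-42)*(8 - 98*(9604 + 1764 + 98 + 42 + 8232))) = 1/(8956 + (⅛)*(-42)*(8 - 98*19740)) = 1/(8956 + (⅛)*(-42)*(8 - 1934520)) = 1/(8956 + (⅛)*(-42)*(-1934512)) = 1/(8956 + 10156188) = 1/10165144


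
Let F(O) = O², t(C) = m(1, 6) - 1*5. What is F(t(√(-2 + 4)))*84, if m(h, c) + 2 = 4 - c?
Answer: 6804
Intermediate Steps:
m(h, c) = 2 - c (m(h, c) = -2 + (4 - c) = 2 - c)
t(C) = -9 (t(C) = (2 - 1*6) - 1*5 = (2 - 6) - 5 = -4 - 5 = -9)
F(t(√(-2 + 4)))*84 = (-9)²*84 = 81*84 = 6804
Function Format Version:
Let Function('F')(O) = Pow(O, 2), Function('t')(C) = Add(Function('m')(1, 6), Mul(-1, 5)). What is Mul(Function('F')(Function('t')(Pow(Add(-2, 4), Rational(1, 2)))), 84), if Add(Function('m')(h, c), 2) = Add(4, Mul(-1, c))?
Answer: 6804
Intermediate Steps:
Function('m')(h, c) = Add(2, Mul(-1, c)) (Function('m')(h, c) = Add(-2, Add(4, Mul(-1, c))) = Add(2, Mul(-1, c)))
Function('t')(C) = -9 (Function('t')(C) = Add(Add(2, Mul(-1, 6)), Mul(-1, 5)) = Add(Add(2, -6), -5) = Add(-4, -5) = -9)
Mul(Function('F')(Function('t')(Pow(Add(-2, 4), Rational(1, 2)))), 84) = Mul(Pow(-9, 2), 84) = Mul(81, 84) = 6804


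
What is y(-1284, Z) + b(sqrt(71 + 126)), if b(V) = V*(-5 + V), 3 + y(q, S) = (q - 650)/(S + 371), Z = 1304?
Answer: 323016/1675 - 5*sqrt(197) ≈ 122.67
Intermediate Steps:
y(q, S) = -3 + (-650 + q)/(371 + S) (y(q, S) = -3 + (q - 650)/(S + 371) = -3 + (-650 + q)/(371 + S))
y(-1284, Z) + b(sqrt(71 + 126)) = (-1763 - 1284 - 3*1304)/(371 + 1304) + sqrt(71 + 126)*(-5 + sqrt(71 + 126)) = (-1763 - 1284 - 3912)/1675 + sqrt(197)*(-5 + sqrt(197)) = (1/1675)*(-6959) + sqrt(197)*(-5 + sqrt(197)) = -6959/1675 + sqrt(197)*(-5 + sqrt(197))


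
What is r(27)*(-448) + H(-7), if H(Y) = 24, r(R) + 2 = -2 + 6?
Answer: -872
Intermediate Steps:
r(R) = 2 (r(R) = -2 + (-2 + 6) = -2 + 4 = 2)
r(27)*(-448) + H(-7) = 2*(-448) + 24 = -896 + 24 = -872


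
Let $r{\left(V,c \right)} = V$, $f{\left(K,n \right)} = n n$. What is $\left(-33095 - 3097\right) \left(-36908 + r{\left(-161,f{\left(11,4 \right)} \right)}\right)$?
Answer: $1341601248$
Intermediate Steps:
$f{\left(K,n \right)} = n^{2}$
$\left(-33095 - 3097\right) \left(-36908 + r{\left(-161,f{\left(11,4 \right)} \right)}\right) = \left(-33095 - 3097\right) \left(-36908 - 161\right) = \left(-36192\right) \left(-37069\right) = 1341601248$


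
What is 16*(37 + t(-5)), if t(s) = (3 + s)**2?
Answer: 656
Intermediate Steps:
16*(37 + t(-5)) = 16*(37 + (3 - 5)**2) = 16*(37 + (-2)**2) = 16*(37 + 4) = 16*41 = 656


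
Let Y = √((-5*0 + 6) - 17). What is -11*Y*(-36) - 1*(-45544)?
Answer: 45544 + 396*I*√11 ≈ 45544.0 + 1313.4*I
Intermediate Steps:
Y = I*√11 (Y = √((0 + 6) - 17) = √(6 - 17) = √(-11) = I*√11 ≈ 3.3166*I)
-11*Y*(-36) - 1*(-45544) = -11*I*√11*(-36) - 1*(-45544) = -11*I*√11*(-36) + 45544 = 396*I*√11 + 45544 = 45544 + 396*I*√11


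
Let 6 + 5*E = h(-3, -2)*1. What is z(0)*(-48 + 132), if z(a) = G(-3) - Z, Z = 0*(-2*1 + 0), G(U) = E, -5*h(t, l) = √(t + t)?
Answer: -504/5 - 84*I*√6/25 ≈ -100.8 - 8.2303*I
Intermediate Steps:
h(t, l) = -√2*√t/5 (h(t, l) = -√(t + t)/5 = -√2*√t/5)
E = -6/5 - I*√6/25 (E = -6/5 + (-√2*√(-3)/5*1)/5 = -6/5 + (-√2*I*√3/5*1)/5 = -6/5 + (-I*√6/5*1)/5 = -6/5 + (-I*√6/5)/5 = -6/5 - I*√6/25 ≈ -1.2 - 0.09798*I)
G(U) = -6/5 - I*√6/25
Z = 0 (Z = 0*(-2 + 0) = 0*(-2) = 0)
z(a) = -6/5 - I*√6/25 (z(a) = (-6/5 - I*√6/25) - 1*0 = (-6/5 - I*√6/25) + 0 = -6/5 - I*√6/25)
z(0)*(-48 + 132) = (-6/5 - I*√6/25)*(-48 + 132) = (-6/5 - I*√6/25)*84 = -504/5 - 84*I*√6/25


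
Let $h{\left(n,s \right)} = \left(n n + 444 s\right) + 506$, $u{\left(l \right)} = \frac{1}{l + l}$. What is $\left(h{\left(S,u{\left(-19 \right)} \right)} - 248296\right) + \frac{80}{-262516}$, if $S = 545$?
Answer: $\frac{61379062467}{1246951} \approx 49223.0$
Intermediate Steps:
$u{\left(l \right)} = \frac{1}{2 l}$
$h{\left(n,s \right)} = 506 + n^{2} + 444 s$ ($h{\left(n,s \right)} = \left(n^{2} + 444 s\right) + 506 = 506 + n^{2} + 444 s$)
$\left(h{\left(S,u{\left(-19 \right)} \right)} - 248296\right) + \frac{80}{-262516} = \left(\left(506 + 545^{2} + 444 \frac{1}{2 \left(-19\right)}\right) - 248296\right) + \frac{80}{-262516} = \left(\left(506 + 297025 + 444 \cdot \frac{1}{2} \left(- \frac{1}{19}\right)\right) - 248296\right) + 80 \left(- \frac{1}{262516}\right) = \left(\left(506 + 297025 + 444 \left(- \frac{1}{38}\right)\right) - 248296\right) - \frac{20}{65629} = \left(\left(506 + 297025 - \frac{222}{19}\right) - 248296\right) - \frac{20}{65629} = \left(\frac{5652867}{19} - 248296\right) - \frac{20}{65629} = \frac{935243}{19} - \frac{20}{65629} = \frac{61379062467}{1246951}$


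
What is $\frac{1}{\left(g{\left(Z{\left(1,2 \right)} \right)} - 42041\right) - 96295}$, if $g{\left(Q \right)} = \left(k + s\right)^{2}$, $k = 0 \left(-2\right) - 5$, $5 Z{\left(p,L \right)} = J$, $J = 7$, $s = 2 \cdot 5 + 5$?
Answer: $- \frac{1}{138236} \approx -7.234 \cdot 10^{-6}$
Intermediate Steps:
$s = 15$ ($s = 10 + 5 = 15$)
$Z{\left(p,L \right)} = \frac{7}{5}$ ($Z{\left(p,L \right)} = \frac{1}{5} \cdot 7 = \frac{7}{5}$)
$k = -5$ ($k = 0 - 5 = -5$)
$g{\left(Q \right)} = 100$ ($g{\left(Q \right)} = \left(-5 + 15\right)^{2} = 10^{2} = 100$)
$\frac{1}{\left(g{\left(Z{\left(1,2 \right)} \right)} - 42041\right) - 96295} = \frac{1}{\left(100 - 42041\right) - 96295} = \frac{1}{-41941 - 96295} = \frac{1}{-138236} = - \frac{1}{138236}$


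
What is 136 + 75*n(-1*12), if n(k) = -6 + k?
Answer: -1214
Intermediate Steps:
136 + 75*n(-1*12) = 136 + 75*(-6 - 1*12) = 136 + 75*(-6 - 12) = 136 + 75*(-18) = 136 - 1350 = -1214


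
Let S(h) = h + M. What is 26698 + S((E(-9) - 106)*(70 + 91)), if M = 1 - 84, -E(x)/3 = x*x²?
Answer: 361656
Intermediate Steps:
E(x) = -3*x³ (E(x) = -3*x*x² = -3*x³)
M = -83
S(h) = -83 + h (S(h) = h - 83 = -83 + h)
26698 + S((E(-9) - 106)*(70 + 91)) = 26698 + (-83 + (-3*(-9)³ - 106)*(70 + 91)) = 26698 + (-83 + (-3*(-729) - 106)*161) = 26698 + (-83 + (2187 - 106)*161) = 26698 + (-83 + 2081*161) = 26698 + (-83 + 335041) = 26698 + 334958 = 361656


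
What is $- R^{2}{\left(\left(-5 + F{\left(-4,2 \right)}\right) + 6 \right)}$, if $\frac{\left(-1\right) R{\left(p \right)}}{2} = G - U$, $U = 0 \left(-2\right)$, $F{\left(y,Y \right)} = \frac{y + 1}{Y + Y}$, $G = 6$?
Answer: $-144$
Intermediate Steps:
$F{\left(y,Y \right)} = \frac{1 + y}{2 Y}$
$U = 0$
$R{\left(p \right)} = -12$ ($R{\left(p \right)} = - 2 \left(6 - 0\right) = - 2 \left(6 + 0\right) = \left(-2\right) 6 = -12$)
$- R^{2}{\left(\left(-5 + F{\left(-4,2 \right)}\right) + 6 \right)} = - \left(-12\right)^{2} = \left(-1\right) 144 = -144$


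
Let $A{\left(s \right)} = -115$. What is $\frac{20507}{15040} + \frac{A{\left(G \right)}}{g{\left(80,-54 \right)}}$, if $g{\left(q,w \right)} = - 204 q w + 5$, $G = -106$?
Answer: $\frac{3614156379}{2650905280} \approx 1.3634$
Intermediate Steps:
$g{\left(q,w \right)} = 5 - 204 q w$ ($g{\left(q,w \right)} = - 204 q w + 5 = 5 - 204 q w$)
$\frac{20507}{15040} + \frac{A{\left(G \right)}}{g{\left(80,-54 \right)}} = \frac{20507}{15040} - \frac{115}{5 - 16320 \left(-54\right)} = 20507 \cdot \frac{1}{15040} - \frac{115}{5 + 881280} = \frac{20507}{15040} - \frac{115}{881285} = \frac{20507}{15040} - \frac{23}{176257} = \frac{3614156379}{2650905280}$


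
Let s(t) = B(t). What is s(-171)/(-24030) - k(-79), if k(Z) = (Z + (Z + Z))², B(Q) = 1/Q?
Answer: -230805722969/4109130 ≈ -56169.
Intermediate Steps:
s(t) = 1/t
k(Z) = 9*Z² (k(Z) = (Z + 2*Z)² = (3*Z)² = 9*Z²)
s(-171)/(-24030) - k(-79) = 1/(-171*(-24030)) - 9*(-79)² = -1/171*(-1/24030) - 9*6241 = 1/4109130 - 1*56169 = 1/4109130 - 56169 = -230805722969/4109130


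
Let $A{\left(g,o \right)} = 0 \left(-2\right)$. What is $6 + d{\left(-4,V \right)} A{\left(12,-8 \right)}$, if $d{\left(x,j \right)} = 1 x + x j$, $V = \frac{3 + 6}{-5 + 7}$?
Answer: $6$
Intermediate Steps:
$A{\left(g,o \right)} = 0$
$V = \frac{9}{2} \approx 4.5$
$d{\left(x,j \right)} = x + j x$
$6 + d{\left(-4,V \right)} A{\left(12,-8 \right)} = 6 + - 4 \left(1 + \frac{9}{2}\right) 0 = 6 + \left(-4\right) \frac{11}{2} \cdot 0 = 6 - 0 = 6 + 0 = 6$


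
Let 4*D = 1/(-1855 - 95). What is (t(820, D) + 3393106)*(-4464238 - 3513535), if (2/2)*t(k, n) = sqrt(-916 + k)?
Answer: -27069429432938 - 31911092*I*sqrt(6) ≈ -2.7069e+13 - 7.8166e+7*I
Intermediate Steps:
D = -1/7800 (D = 1/(4*(-1855 - 95)) = (1/4)/(-1950) = (1/4)*(-1/1950) = -1/7800 ≈ -0.00012821)
t(k, n) = sqrt(-916 + k)
(t(820, D) + 3393106)*(-4464238 - 3513535) = (sqrt(-916 + 820) + 3393106)*(-4464238 - 3513535) = (sqrt(-96) + 3393106)*(-7977773) = (4*I*sqrt(6) + 3393106)*(-7977773) = (3393106 + 4*I*sqrt(6))*(-7977773) = -27069429432938 - 31911092*I*sqrt(6)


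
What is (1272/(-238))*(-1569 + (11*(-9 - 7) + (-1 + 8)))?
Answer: 1105368/119 ≈ 9288.8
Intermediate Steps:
(1272/(-238))*(-1569 + (11*(-9 - 7) + (-1 + 8))) = (1272*(-1/238))*(-1569 + (11*(-16) + 7)) = -636*(-1569 + (-176 + 7))/119 = -636*(-1569 - 169)/119 = -636/119*(-1738) = 1105368/119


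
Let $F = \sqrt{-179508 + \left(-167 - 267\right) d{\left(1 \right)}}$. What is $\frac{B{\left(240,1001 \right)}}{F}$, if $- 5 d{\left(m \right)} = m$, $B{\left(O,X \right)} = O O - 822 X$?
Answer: $\frac{382611 i \sqrt{4485530}}{448553} \approx 1806.6 i$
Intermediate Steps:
$B{\left(O,X \right)} = O^{2} - 822 X$
$d{\left(m \right)} = - \frac{m}{5}$
$F = \frac{i \sqrt{4485530}}{5}$ ($F = \sqrt{-179508 + \left(-167 - 267\right) \left(\left(- \frac{1}{5}\right) 1\right)} = \sqrt{-179508 - - \frac{434}{5}} = \sqrt{-179508 + \frac{434}{5}} = \sqrt{- \frac{897106}{5}} = \frac{i \sqrt{4485530}}{5} \approx 423.58 i$)
$\frac{B{\left(240,1001 \right)}}{F} = \frac{240^{2} - 822822}{\frac{1}{5} i \sqrt{4485530}} = \left(57600 - 822822\right) \left(- \frac{i \sqrt{4485530}}{897106}\right) = - 765222 \left(- \frac{i \sqrt{4485530}}{897106}\right) = \frac{382611 i \sqrt{4485530}}{448553}$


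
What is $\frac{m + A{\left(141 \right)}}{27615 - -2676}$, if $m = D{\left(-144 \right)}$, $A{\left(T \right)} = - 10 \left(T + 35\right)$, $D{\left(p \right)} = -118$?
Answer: $- \frac{626}{10097} \approx -0.061999$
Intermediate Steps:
$A{\left(T \right)} = -350 - 10 T$ ($A{\left(T \right)} = - 10 \left(35 + T\right) = -350 - 10 T$)
$m = -118$
$\frac{m + A{\left(141 \right)}}{27615 - -2676} = \frac{-118 - 1760}{27615 - -2676} = \frac{-118 - 1760}{27615 + 2676} = \frac{-118 - 1760}{30291} = \left(-1878\right) \frac{1}{30291} = - \frac{626}{10097}$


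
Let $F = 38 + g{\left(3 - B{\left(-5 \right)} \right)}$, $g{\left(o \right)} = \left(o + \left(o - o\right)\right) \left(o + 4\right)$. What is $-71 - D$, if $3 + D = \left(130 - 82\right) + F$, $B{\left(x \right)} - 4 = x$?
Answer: $-186$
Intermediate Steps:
$B{\left(x \right)} = 4 + x$
$g{\left(o \right)} = o \left(4 + o\right)$ ($g{\left(o \right)} = \left(o + 0\right) \left(4 + o\right) = o \left(4 + o\right)$)
$F = 70$ ($F = 38 + \left(3 - \left(4 - 5\right)\right) \left(4 + \left(3 - \left(4 - 5\right)\right)\right) = 38 + \left(3 - -1\right) \left(4 + \left(3 - -1\right)\right) = 38 + \left(3 + 1\right) \left(4 + \left(3 + 1\right)\right) = 38 + 4 \left(4 + 4\right) = 38 + 4 \cdot 8 = 38 + 32 = 70$)
$D = 115$ ($D = -3 + \left(\left(130 - 82\right) + 70\right) = -3 + \left(48 + 70\right) = -3 + 118 = 115$)
$-71 - D = -71 - 115 = -186$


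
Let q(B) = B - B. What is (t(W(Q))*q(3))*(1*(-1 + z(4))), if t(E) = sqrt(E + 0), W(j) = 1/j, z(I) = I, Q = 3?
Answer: 0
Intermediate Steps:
q(B) = 0
W(j) = 1/j
t(E) = sqrt(E)
(t(W(Q))*q(3))*(1*(-1 + z(4))) = (sqrt(1/3)*0)*(1*(-1 + 4)) = (sqrt(1/3)*0)*(1*3) = ((sqrt(3)/3)*0)*3 = 0*3 = 0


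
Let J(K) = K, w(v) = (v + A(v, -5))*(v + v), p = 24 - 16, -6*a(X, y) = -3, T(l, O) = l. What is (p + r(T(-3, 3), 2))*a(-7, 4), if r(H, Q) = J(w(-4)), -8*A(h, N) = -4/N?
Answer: 102/5 ≈ 20.400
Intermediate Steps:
a(X, y) = ½ (a(X, y) = -⅙*(-3) = ½)
A(h, N) = 1/(2*N) (A(h, N) = -(-1)/(2*N) = 1/(2*N))
p = 8
w(v) = 2*v*(-⅒ + v) (w(v) = (v + (½)/(-5))*(v + v) = (v + (½)*(-⅕))*(2*v) = (v - ⅒)*(2*v) = (-⅒ + v)*(2*v) = 2*v*(-⅒ + v))
r(H, Q) = 164/5 (r(H, Q) = (⅕)*(-4)*(-1 + 10*(-4)) = (⅕)*(-4)*(-1 - 40) = (⅕)*(-4)*(-41) = 164/5)
(p + r(T(-3, 3), 2))*a(-7, 4) = (8 + 164/5)*(½) = (204/5)*(½) = 102/5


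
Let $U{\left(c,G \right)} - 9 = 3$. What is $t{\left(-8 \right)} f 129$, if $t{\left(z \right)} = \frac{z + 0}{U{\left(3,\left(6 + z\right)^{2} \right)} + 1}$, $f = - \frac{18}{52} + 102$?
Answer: $- \frac{1363788}{169} \approx -8069.8$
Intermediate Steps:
$U{\left(c,G \right)} = 12$ ($U{\left(c,G \right)} = 9 + 3 = 12$)
$f = \frac{2643}{26}$ ($f = \left(-18\right) \frac{1}{52} + 102 = - \frac{9}{26} + 102 = \frac{2643}{26} \approx 101.65$)
$t{\left(z \right)} = \frac{z}{13}$ ($t{\left(z \right)} = \frac{z + 0}{12 + 1} = \frac{z}{13}$)
$t{\left(-8 \right)} f 129 = \frac{1}{13} \left(-8\right) \frac{2643}{26} \cdot 129 = \left(- \frac{8}{13}\right) \frac{2643}{26} \cdot 129 = \left(- \frac{10572}{169}\right) 129 = - \frac{1363788}{169}$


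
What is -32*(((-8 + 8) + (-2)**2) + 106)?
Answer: -3520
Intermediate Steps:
-32*(((-8 + 8) + (-2)**2) + 106) = -32*((0 + 4) + 106) = -32*(4 + 106) = -32*110 = -3520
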